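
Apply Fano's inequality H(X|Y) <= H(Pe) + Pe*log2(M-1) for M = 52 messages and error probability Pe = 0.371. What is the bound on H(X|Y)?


H(Pe) = -Pe*log2(Pe) - (1-Pe)*log2(1-Pe) = -0.371*log2(0.371) - 0.629*log2(0.629) = 0.530719 + 0.420718 = 0.9514. Pe*log2(M-1) = 0.371*log2(51) = 2.104470. Bound = H(Pe) + Pe*log2(M-1) = 0.530719 + 0.420718 + 2.104470 = 3.0559

3.0559 bits


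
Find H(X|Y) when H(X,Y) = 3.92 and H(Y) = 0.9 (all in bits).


H(X|Y) = H(X,Y) - H(Y) = 3.92 - 0.9 = 3.02

3.02 bits


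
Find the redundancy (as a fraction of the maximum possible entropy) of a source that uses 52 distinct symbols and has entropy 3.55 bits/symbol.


H_max = log2(K) = log2(52) = 5.7004 bits/symbol. Redundancy = 1 - H/H_max = 1 - 3.55/5.7004 = 1 - 0.6228 = 0.3772

0.3772


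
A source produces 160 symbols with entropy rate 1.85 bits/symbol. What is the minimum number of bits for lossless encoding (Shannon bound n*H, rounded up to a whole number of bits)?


Minimum bits >= n * H = 160 * 1.85 = 296.0, rounded up to a whole number of bits = 296

296 bits


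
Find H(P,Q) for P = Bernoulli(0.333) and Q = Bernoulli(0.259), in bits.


H(P,Q) = -p*log2(q) - (1-p)*log2(1-q). -0.333*log2(0.259) = 0.649009; -0.667*log2(0.741) = 0.288447. H(P,Q) = 0.649009 + 0.288447 = 0.9375

0.9375 bits


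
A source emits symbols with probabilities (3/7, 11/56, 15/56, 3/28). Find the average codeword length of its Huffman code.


Huffman construction (repeatedly merge the two least-probable nodes; each merge adds 1 bit to every symbol beneath it): 3/28 + 11/56 = 17/56; 15/56 + 17/56 = 4/7; 3/7 + 4/7 = 1. Resulting codeword lengths (in the order the probabilities were given): (1, 3, 2, 3). L_avg = sum(p_i * l_i) = 3/7*1 + 11/56*3 + 15/56*2 + 3/28*3 = 15/8 = 1.875

1.875 bits


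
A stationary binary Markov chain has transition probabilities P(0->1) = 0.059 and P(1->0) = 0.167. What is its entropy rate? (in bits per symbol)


Stationary distribution: pi_0 = p10/(p01+p10) = 0.7389, pi_1 = 0.2611. Entropy rate H' = pi_0*H(p01) + pi_1*H(p10) = 0.7389*0.3235 + 0.2611*0.6508 = 0.4089

0.4089 bits/symbol


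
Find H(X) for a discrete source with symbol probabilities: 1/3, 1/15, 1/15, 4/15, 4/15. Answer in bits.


H = -sum(p_i * log2(p_i)). Terms: -(1/3)*log2(1/3) = 0.528321; -(1/15)*log2(1/15) = 0.260459; -(1/15)*log2(1/15) = 0.260459; -(4/15)*log2(4/15) = 0.508504; -(4/15)*log2(4/15) = 0.508504. H = 0.528321 + 0.260459 + 0.260459 + 0.508504 + 0.508504 = 2.0662

2.0662 bits


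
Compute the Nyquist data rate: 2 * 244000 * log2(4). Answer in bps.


Rate = 2 * B * log2(M) = 2 * 244000 * 2.0 = 976000.0

976000.0 bps


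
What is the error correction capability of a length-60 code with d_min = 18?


Correction capability = floor((d-1)/2) = floor((18-1)/2) = 8

8 errors


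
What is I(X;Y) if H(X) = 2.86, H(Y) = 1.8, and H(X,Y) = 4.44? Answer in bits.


I(X;Y) = H(X) + H(Y) - H(X,Y) = 2.86 + 1.8 - 4.44 = 0.22

0.22 bits


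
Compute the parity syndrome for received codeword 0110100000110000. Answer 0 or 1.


Syndrome = XOR of all bits = 0 XOR 1 XOR 1 XOR 0 XOR 1 XOR 0 XOR 0 XOR 0 XOR 0 XOR 0 XOR 1 XOR 1 XOR 0 XOR 0 XOR 0 XOR 0 = 1

1


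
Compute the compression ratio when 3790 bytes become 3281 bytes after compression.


Ratio = original / compressed = 3790 / 3281 = 1.1551

1.1551


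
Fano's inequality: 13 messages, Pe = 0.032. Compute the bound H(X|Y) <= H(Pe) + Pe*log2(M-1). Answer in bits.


H(Pe) = -Pe*log2(Pe) - (1-Pe)*log2(1-Pe) = -0.032*log2(0.032) - 0.968*log2(0.968) = 0.158905 + 0.045420 = 0.2043. Pe*log2(M-1) = 0.032*log2(12) = 0.114719. Bound = H(Pe) + Pe*log2(M-1) = 0.158905 + 0.045420 + 0.114719 = 0.319

0.319 bits


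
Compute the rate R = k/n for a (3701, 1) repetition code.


Rate = k/n = 1/3701

1/3701


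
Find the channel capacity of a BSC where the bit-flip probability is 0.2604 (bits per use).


H(p) = -p*log2(p) - (1-p)*log2(1-p) = -0.2604*log2(0.2604) - 0.7396*log2(0.7396) = 0.505488 + 0.321861 = 0.8273. C = 1 - H(p) = 1 - 0.8273 = 0.1727

0.1727 bits


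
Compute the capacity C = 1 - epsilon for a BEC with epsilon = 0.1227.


C = 1 - epsilon = 1 - 0.1227 = 0.8773

0.8773 bits


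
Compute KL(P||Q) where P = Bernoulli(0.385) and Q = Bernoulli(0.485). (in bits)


KL = p*log2(p/q) + (1-p)*log2((1-p)/(1-q)) = 0.385*log2(0.385/0.485) + 0.615*log2(0.615/0.515) = 0.0292

0.0292 bits


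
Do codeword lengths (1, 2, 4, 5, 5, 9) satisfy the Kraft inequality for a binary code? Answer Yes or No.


Kraft sum = sum(2^(-l_i)) = 0.877, need <= 1. Result: satisfied (a binary prefix-free code with these lengths exists)

Yes


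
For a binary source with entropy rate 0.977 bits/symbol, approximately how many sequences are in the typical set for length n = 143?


log2|A_typical| = nH = 143 * 0.977 = 139.711, so |A_typical| ~ 2^139.711 = 1.141e+42

1.141e+42


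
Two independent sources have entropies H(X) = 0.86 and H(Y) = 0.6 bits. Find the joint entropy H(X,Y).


For independent variables, H(X,Y) = H(X) + H(Y) = 0.86 + 0.6 = 1.46

1.46 bits


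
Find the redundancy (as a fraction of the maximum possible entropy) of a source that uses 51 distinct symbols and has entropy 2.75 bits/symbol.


H_max = log2(K) = log2(51) = 5.6724 bits/symbol. Redundancy = 1 - H/H_max = 1 - 2.75/5.6724 = 1 - 0.4848 = 0.5152

0.5152


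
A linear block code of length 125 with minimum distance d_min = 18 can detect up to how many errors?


Detection capability = d_min - 1 = 18 - 1 = 17

17 errors


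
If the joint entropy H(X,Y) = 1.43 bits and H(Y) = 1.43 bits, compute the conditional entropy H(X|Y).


H(X|Y) = H(X,Y) - H(Y) = 1.43 - 1.43 = 0.0

0.0 bits


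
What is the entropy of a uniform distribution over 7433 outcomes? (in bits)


H = log2(n) = log2(7433) = 12.8597

12.8597 bits


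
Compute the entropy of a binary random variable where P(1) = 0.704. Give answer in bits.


H = -p*log2(p) - (1-p)*log2(1-p). -0.704*log2(0.704) = 0.356472; -0.296*log2(0.296) = 0.519874. H = 0.356472 + 0.519874 = 0.8763

0.8763 bits


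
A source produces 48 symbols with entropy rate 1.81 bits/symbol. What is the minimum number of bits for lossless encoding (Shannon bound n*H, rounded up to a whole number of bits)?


Minimum bits >= n * H = 48 * 1.81 = 86.88, rounded up to a whole number of bits = 87

87 bits


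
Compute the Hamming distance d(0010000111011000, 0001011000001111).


Count differing positions: . . ^ ^ . ^ ^ ^ ^ ^ . ^ . ^ ^ ^ = 11 differences

11


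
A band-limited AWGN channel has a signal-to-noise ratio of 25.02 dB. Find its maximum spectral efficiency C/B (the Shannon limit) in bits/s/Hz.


SNR_linear = 10^(25.02/10) = 317.6874; C/B = log2(1 + SNR_linear) = log2(1 + 317.6874) = 8.316

8.316 bits/s/Hz


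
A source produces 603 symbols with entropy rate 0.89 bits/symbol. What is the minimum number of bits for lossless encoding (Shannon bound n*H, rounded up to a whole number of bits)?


Minimum bits >= n * H = 603 * 0.89 = 536.67, rounded up to a whole number of bits = 537

537 bits


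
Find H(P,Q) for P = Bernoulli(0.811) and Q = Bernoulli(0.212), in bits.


H(P,Q) = -p*log2(q) - (1-p)*log2(1-q). -0.811*log2(0.212) = 1.814908; -0.189*log2(0.788) = 0.064965. H(P,Q) = 1.814908 + 0.064965 = 1.8799

1.8799 bits


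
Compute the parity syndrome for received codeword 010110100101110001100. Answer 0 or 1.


Syndrome = XOR of all bits = 0 XOR 1 XOR 0 XOR 1 XOR 1 XOR 0 XOR 1 XOR 0 XOR 0 XOR 1 XOR 0 XOR 1 XOR 1 XOR 1 XOR 0 XOR 0 XOR 0 XOR 1 XOR 1 XOR 0 XOR 0 = 0

0


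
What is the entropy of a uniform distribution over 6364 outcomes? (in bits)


H = log2(n) = log2(6364) = 12.6357

12.6357 bits


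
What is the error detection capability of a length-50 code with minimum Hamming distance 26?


Detection capability = d_min - 1 = 26 - 1 = 25

25 errors


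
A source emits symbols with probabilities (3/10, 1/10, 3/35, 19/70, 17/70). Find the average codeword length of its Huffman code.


Huffman construction (repeatedly merge the two least-probable nodes; each merge adds 1 bit to every symbol beneath it): 3/35 + 1/10 = 13/70; 13/70 + 17/70 = 3/7; 19/70 + 3/10 = 4/7; 3/7 + 4/7 = 1. Resulting codeword lengths (in the order the probabilities were given): (2, 3, 3, 2, 2). L_avg = sum(p_i * l_i) = 3/10*2 + 1/10*3 + 3/35*3 + 19/70*2 + 17/70*2 = 153/70 = 2.1857

2.1857 bits


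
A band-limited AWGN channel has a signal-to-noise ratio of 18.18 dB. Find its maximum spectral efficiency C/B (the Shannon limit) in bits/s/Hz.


SNR_linear = 10^(18.18/10) = 65.7658; C/B = log2(1 + SNR_linear) = log2(1 + 65.7658) = 6.061

6.061 bits/s/Hz


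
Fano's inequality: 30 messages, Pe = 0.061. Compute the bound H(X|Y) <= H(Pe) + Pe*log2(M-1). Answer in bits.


H(Pe) = -Pe*log2(Pe) - (1-Pe)*log2(1-Pe) = -0.061*log2(0.061) - 0.939*log2(0.939) = 0.246138 + 0.085264 = 0.3314. Pe*log2(M-1) = 0.061*log2(29) = 0.296337. Bound = H(Pe) + Pe*log2(M-1) = 0.246138 + 0.085264 + 0.296337 = 0.6277

0.6277 bits


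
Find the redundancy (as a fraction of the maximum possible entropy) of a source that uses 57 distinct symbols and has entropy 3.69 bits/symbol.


H_max = log2(K) = log2(57) = 5.8329 bits/symbol. Redundancy = 1 - H/H_max = 1 - 3.69/5.8329 = 1 - 0.6326 = 0.3674

0.3674


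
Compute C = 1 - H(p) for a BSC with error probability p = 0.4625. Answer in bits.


H(p) = -p*log2(p) - (1-p)*log2(1-p) = -0.4625*log2(0.4625) - 0.5375*log2(0.5375) = 0.514520 + 0.481419 = 0.9959. C = 1 - H(p) = 1 - 0.9959 = 0.0041

0.0041 bits


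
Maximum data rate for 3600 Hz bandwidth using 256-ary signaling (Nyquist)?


Rate = 2 * B * log2(M) = 2 * 3600 * 8.0 = 57600.0

57600.0 bps


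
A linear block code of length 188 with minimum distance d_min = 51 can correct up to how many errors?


Correction capability = floor((d-1)/2) = floor((51-1)/2) = 25

25 errors


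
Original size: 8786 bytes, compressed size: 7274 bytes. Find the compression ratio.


Ratio = original / compressed = 8786 / 7274 = 1.2079

1.2079


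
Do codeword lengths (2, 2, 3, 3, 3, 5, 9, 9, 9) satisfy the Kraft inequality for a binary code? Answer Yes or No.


Kraft sum = sum(2^(-l_i)) = 0.9121, need <= 1. Result: satisfied (a binary prefix-free code with these lengths exists)

Yes


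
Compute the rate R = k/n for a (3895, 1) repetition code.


Rate = k/n = 1/3895

1/3895


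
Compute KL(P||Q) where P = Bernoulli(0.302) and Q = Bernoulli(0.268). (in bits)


KL = p*log2(p/q) + (1-p)*log2((1-p)/(1-q)) = 0.302*log2(0.302/0.268) + 0.698*log2(0.698/0.732) = 0.0041

0.0041 bits


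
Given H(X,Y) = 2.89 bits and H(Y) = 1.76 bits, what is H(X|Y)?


H(X|Y) = H(X,Y) - H(Y) = 2.89 - 1.76 = 1.13

1.13 bits


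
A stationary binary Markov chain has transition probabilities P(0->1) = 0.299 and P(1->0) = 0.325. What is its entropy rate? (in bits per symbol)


Stationary distribution: pi_0 = p10/(p01+p10) = 0.5208, pi_1 = 0.4792. Entropy rate H' = pi_0*H(p01) + pi_1*H(p10) = 0.5208*0.8801 + 0.4792*0.9097 = 0.8943

0.8943 bits/symbol


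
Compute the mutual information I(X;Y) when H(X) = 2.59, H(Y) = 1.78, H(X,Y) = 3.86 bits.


I(X;Y) = H(X) + H(Y) - H(X,Y) = 2.59 + 1.78 - 3.86 = 0.51

0.51 bits


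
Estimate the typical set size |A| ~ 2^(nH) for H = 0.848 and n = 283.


log2|A_typical| = nH = 283 * 0.848 = 239.984, so |A_typical| ~ 2^239.984 = 1.747e+72

1.747e+72


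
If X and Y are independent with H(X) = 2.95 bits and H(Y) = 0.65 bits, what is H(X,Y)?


For independent variables, H(X,Y) = H(X) + H(Y) = 2.95 + 0.65 = 3.6

3.6 bits


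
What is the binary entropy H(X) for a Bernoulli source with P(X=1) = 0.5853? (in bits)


H = -p*log2(p) - (1-p)*log2(1-p). -0.5853*log2(0.5853) = 0.452292; -0.4147*log2(0.4147) = 0.526611. H = 0.452292 + 0.526611 = 0.9789

0.9789 bits


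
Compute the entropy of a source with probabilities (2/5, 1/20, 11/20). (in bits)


H = -sum(p_i * log2(p_i)). Terms: -(2/5)*log2(2/5) = 0.528771; -(1/20)*log2(1/20) = 0.216096; -(11/20)*log2(11/20) = 0.474373. H = 0.528771 + 0.216096 + 0.474373 = 1.2192

1.2192 bits


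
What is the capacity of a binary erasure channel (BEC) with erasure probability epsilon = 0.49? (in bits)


C = 1 - epsilon = 1 - 0.49 = 0.51

0.51 bits


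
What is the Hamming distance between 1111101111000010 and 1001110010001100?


Count differing positions: . ^ ^ . . ^ ^ ^ . ^ . . ^ ^ ^ . = 9 differences

9


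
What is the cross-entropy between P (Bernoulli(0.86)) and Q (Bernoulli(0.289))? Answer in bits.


H(P,Q) = -p*log2(q) - (1-p)*log2(1-q). -0.86*log2(0.289) = 1.540138; -0.14*log2(0.711) = 0.068891. H(P,Q) = 1.540138 + 0.068891 = 1.609

1.609 bits


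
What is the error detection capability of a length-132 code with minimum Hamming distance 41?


Detection capability = d_min - 1 = 41 - 1 = 40

40 errors


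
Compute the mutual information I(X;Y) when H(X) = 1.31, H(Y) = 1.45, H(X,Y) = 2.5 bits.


I(X;Y) = H(X) + H(Y) - H(X,Y) = 1.31 + 1.45 - 2.5 = 0.26

0.26 bits


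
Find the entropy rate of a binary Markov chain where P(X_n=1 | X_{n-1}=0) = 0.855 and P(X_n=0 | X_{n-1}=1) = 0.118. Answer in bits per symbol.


Stationary distribution: pi_0 = p10/(p01+p10) = 0.1213, pi_1 = 0.8787. Entropy rate H' = pi_0*H(p01) + pi_1*H(p10) = 0.1213*0.5972 + 0.8787*0.5236 = 0.5325

0.5325 bits/symbol


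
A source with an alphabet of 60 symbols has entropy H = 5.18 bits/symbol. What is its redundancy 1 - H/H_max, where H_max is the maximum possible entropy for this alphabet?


H_max = log2(K) = log2(60) = 5.9069 bits/symbol. Redundancy = 1 - H/H_max = 1 - 5.18/5.9069 = 1 - 0.8769 = 0.1231

0.1231


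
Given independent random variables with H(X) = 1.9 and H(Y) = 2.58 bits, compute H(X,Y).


For independent variables, H(X,Y) = H(X) + H(Y) = 1.9 + 2.58 = 4.48

4.48 bits


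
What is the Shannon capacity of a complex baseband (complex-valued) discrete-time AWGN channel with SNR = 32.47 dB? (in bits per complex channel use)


SNR_linear = 10^(32.47/10) = 1766.0378; C = log2(1 + SNR_linear) = log2(1 + 1766.0378) = 10.7871

10.7871 bits/channel use


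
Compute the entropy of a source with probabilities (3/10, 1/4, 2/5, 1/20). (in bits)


H = -sum(p_i * log2(p_i)). Terms: -(3/10)*log2(3/10) = 0.521090; -(1/4)*log2(1/4) = 0.500000; -(2/5)*log2(2/5) = 0.528771; -(1/20)*log2(1/20) = 0.216096. H = 0.521090 + 0.500000 + 0.528771 + 0.216096 = 1.766

1.766 bits


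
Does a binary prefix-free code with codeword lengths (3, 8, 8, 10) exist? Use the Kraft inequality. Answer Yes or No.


Kraft sum = sum(2^(-l_i)) = 0.1338, need <= 1. Result: satisfied (a binary prefix-free code with these lengths exists)

Yes


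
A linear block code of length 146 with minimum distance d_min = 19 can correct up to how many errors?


Correction capability = floor((d-1)/2) = floor((19-1)/2) = 9

9 errors


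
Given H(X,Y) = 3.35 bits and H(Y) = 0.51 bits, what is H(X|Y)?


H(X|Y) = H(X,Y) - H(Y) = 3.35 - 0.51 = 2.84

2.84 bits


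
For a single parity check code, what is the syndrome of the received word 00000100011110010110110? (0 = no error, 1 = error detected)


Syndrome = XOR of all bits = 0 XOR 0 XOR 0 XOR 0 XOR 0 XOR 1 XOR 0 XOR 0 XOR 0 XOR 1 XOR 1 XOR 1 XOR 1 XOR 0 XOR 0 XOR 1 XOR 0 XOR 1 XOR 1 XOR 0 XOR 1 XOR 1 XOR 0 = 0

0


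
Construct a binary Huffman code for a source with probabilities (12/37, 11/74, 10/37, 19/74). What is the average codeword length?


Huffman construction (repeatedly merge the two least-probable nodes; each merge adds 1 bit to every symbol beneath it): 11/74 + 19/74 = 15/37; 10/37 + 12/37 = 22/37; 15/37 + 22/37 = 1. Resulting codeword lengths (in the order the probabilities were given): (2, 2, 2, 2). L_avg = sum(p_i * l_i) = 12/37*2 + 11/74*2 + 10/37*2 + 19/74*2 = 2

2.0 bits


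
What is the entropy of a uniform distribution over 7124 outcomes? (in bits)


H = log2(n) = log2(7124) = 12.7985

12.7985 bits


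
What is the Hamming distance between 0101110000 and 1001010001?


Count differing positions: ^ ^ . . ^ . . . . ^ = 4 differences

4


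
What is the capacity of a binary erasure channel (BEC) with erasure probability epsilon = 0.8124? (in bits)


C = 1 - epsilon = 1 - 0.8124 = 0.1876

0.1876 bits


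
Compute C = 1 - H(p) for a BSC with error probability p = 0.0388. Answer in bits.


H(p) = -p*log2(p) - (1-p)*log2(1-p) = -0.0388*log2(0.0388) - 0.9612*log2(0.9612) = 0.181887 + 0.054876 = 0.2368. C = 1 - H(p) = 1 - 0.2368 = 0.7632

0.7632 bits


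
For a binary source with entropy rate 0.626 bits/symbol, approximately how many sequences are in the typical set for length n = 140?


log2|A_typical| = nH = 140 * 0.626 = 87.64, so |A_typical| ~ 2^87.64 = 2.411e+26

2.411e+26


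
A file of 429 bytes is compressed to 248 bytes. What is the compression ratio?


Ratio = original / compressed = 429 / 248 = 1.7298

1.7298


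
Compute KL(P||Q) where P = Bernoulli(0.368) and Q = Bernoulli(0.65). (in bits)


KL = p*log2(p/q) + (1-p)*log2((1-p)/(1-q)) = 0.368*log2(0.368/0.65) + 0.632*log2(0.632/0.35) = 0.2368

0.2368 bits


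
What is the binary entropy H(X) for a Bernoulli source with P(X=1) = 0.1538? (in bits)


H = -p*log2(p) - (1-p)*log2(1-p). -0.1538*log2(0.1538) = 0.415394; -0.8462*log2(0.8462) = 0.203874. H = 0.415394 + 0.203874 = 0.6193

0.6193 bits


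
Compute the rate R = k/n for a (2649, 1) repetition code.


Rate = k/n = 1/2649

1/2649


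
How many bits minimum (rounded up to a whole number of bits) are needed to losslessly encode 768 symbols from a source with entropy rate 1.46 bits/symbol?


Minimum bits >= n * H = 768 * 1.46 = 1121.28, rounded up to a whole number of bits = 1122

1122 bits


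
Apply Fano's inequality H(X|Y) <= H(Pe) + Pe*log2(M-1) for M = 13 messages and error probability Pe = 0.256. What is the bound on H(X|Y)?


H(Pe) = -Pe*log2(Pe) - (1-Pe)*log2(1-Pe) = -0.256*log2(0.256) - 0.744*log2(0.744) = 0.503241 + 0.317409 = 0.8207. Pe*log2(M-1) = 0.256*log2(12) = 0.917750. Bound = H(Pe) + Pe*log2(M-1) = 0.503241 + 0.317409 + 0.917750 = 1.7384

1.7384 bits


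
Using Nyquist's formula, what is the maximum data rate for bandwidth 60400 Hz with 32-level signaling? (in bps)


Rate = 2 * B * log2(M) = 2 * 60400 * 5.0 = 604000.0

604000.0 bps


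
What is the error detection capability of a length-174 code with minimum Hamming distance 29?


Detection capability = d_min - 1 = 29 - 1 = 28

28 errors


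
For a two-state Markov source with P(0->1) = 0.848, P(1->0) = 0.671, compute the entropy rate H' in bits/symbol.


Stationary distribution: pi_0 = p10/(p01+p10) = 0.4417, pi_1 = 0.5583. Entropy rate H' = pi_0*H(p01) + pi_1*H(p10) = 0.4417*0.6148 + 0.5583*0.9139 = 0.7818

0.7818 bits/symbol


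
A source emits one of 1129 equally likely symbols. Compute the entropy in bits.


H = log2(n) = log2(1129) = 10.1408

10.1408 bits


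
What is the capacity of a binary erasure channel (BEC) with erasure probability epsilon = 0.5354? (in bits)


C = 1 - epsilon = 1 - 0.5354 = 0.4646

0.4646 bits


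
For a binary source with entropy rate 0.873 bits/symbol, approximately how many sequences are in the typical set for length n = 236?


log2|A_typical| = nH = 236 * 0.873 = 206.028, so |A_typical| ~ 2^206.028 = 1.049e+62

1.049e+62


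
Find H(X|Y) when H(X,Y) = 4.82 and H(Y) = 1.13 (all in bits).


H(X|Y) = H(X,Y) - H(Y) = 4.82 - 1.13 = 3.69

3.69 bits


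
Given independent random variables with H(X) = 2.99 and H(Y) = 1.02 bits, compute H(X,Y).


For independent variables, H(X,Y) = H(X) + H(Y) = 2.99 + 1.02 = 4.01

4.01 bits


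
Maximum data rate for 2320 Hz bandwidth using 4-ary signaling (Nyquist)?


Rate = 2 * B * log2(M) = 2 * 2320 * 2.0 = 9280.0

9280.0 bps


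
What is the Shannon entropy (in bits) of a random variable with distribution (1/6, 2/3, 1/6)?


H = -sum(p_i * log2(p_i)). Terms: -(1/6)*log2(1/6) = 0.430827; -(2/3)*log2(2/3) = 0.389975; -(1/6)*log2(1/6) = 0.430827. H = 0.430827 + 0.389975 + 0.430827 = 1.2516

1.2516 bits


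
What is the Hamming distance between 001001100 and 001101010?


Count differing positions: . . . ^ . . ^ ^ . = 3 differences

3


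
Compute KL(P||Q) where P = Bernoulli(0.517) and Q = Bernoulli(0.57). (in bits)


KL = p*log2(p/q) + (1-p)*log2((1-p)/(1-q)) = 0.517*log2(0.517/0.57) + 0.483*log2(0.483/0.43) = 0.0082

0.0082 bits


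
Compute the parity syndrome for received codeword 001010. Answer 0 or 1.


Syndrome = XOR of all bits = 0 XOR 0 XOR 1 XOR 0 XOR 1 XOR 0 = 0

0


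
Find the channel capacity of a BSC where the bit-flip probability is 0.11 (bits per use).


H(p) = -p*log2(p) - (1-p)*log2(1-p) = -0.11*log2(0.11) - 0.89*log2(0.89) = 0.350287 + 0.149629 = 0.4999. C = 1 - H(p) = 1 - 0.4999 = 0.5001

0.5001 bits


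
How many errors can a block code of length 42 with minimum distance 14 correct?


Correction capability = floor((d-1)/2) = floor((14-1)/2) = 6

6 errors


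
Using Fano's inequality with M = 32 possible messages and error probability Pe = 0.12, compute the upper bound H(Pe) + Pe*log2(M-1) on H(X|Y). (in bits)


H(Pe) = -Pe*log2(Pe) - (1-Pe)*log2(1-Pe) = -0.12*log2(0.12) - 0.88*log2(0.88) = 0.367067 + 0.162294 = 0.5294. Pe*log2(M-1) = 0.12*log2(31) = 0.594504. Bound = H(Pe) + Pe*log2(M-1) = 0.367067 + 0.162294 + 0.594504 = 1.1239

1.1239 bits


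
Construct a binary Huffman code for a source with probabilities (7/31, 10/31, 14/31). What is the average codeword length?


Huffman construction (repeatedly merge the two least-probable nodes; each merge adds 1 bit to every symbol beneath it): 7/31 + 10/31 = 17/31; 14/31 + 17/31 = 1. Resulting codeword lengths (in the order the probabilities were given): (2, 2, 1). L_avg = sum(p_i * l_i) = 7/31*2 + 10/31*2 + 14/31*1 = 48/31 = 1.5484

1.5484 bits


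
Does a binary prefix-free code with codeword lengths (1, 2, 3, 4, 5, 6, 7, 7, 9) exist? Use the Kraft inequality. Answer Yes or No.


Kraft sum = sum(2^(-l_i)) = 1.002, need <= 1. Result: violated (a binary prefix-free code with these lengths cannot exist)

No


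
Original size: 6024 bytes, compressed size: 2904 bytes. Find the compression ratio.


Ratio = original / compressed = 6024 / 2904 = 2.0744

2.0744


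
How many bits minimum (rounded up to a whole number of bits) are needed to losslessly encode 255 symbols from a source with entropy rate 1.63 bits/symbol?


Minimum bits >= n * H = 255 * 1.63 = 415.65, rounded up to a whole number of bits = 416

416 bits


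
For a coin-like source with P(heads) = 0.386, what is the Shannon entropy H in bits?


H = -p*log2(p) - (1-p)*log2(1-p). -0.386*log2(0.386) = 0.530104; -0.614*log2(0.614) = 0.432065. H = 0.530104 + 0.432065 = 0.9622

0.9622 bits


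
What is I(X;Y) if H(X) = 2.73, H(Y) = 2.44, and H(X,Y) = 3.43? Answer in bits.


I(X;Y) = H(X) + H(Y) - H(X,Y) = 2.73 + 2.44 - 3.43 = 1.74

1.74 bits


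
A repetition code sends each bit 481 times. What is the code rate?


Rate = k/n = 1/481

1/481


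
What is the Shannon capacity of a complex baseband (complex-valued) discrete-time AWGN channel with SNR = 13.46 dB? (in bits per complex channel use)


SNR_linear = 10^(13.46/10) = 22.182; C = log2(1 + SNR_linear) = log2(1 + 22.182) = 4.5349

4.5349 bits/channel use


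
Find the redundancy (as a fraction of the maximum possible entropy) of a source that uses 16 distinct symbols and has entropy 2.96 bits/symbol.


H_max = log2(K) = log2(16) = 4.0 bits/symbol. Redundancy = 1 - H/H_max = 1 - 2.96/4.0 = 1 - 0.74 = 0.26

0.26


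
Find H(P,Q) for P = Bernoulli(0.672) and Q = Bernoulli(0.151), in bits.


H(P,Q) = -p*log2(q) - (1-p)*log2(1-q). -0.672*log2(0.151) = 1.832799; -0.328*log2(0.849) = 0.077462. H(P,Q) = 1.832799 + 0.077462 = 1.9103

1.9103 bits


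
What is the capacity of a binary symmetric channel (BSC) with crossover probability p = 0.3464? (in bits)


H(p) = -p*log2(p) - (1-p)*log2(1-p) = -0.3464*log2(0.3464) - 0.6536*log2(0.6536) = 0.529815 + 0.400997 = 0.9308. C = 1 - H(p) = 1 - 0.9308 = 0.0692

0.0692 bits


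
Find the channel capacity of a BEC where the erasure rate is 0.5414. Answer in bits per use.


C = 1 - epsilon = 1 - 0.5414 = 0.4586

0.4586 bits


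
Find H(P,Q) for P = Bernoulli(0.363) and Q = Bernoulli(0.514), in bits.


H(P,Q) = -p*log2(q) - (1-p)*log2(1-q). -0.363*log2(0.514) = 0.348538; -0.637*log2(0.486) = 0.663099. H(P,Q) = 0.348538 + 0.663099 = 1.0116

1.0116 bits


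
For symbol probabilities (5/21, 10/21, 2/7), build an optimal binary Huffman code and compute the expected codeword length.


Huffman construction (repeatedly merge the two least-probable nodes; each merge adds 1 bit to every symbol beneath it): 5/21 + 2/7 = 11/21; 10/21 + 11/21 = 1. Resulting codeword lengths (in the order the probabilities were given): (2, 1, 2). L_avg = sum(p_i * l_i) = 5/21*2 + 10/21*1 + 2/7*2 = 32/21 = 1.5238

1.5238 bits


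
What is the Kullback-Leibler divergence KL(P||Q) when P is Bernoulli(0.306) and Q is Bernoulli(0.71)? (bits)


KL = p*log2(p/q) + (1-p)*log2((1-p)/(1-q)) = 0.306*log2(0.306/0.71) + 0.694*log2(0.694/0.29) = 0.5021

0.5021 bits


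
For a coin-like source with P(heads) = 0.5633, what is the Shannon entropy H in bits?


H = -p*log2(p) - (1-p)*log2(1-p). -0.5633*log2(0.5633) = 0.466426; -0.4367*log2(0.4367) = 0.521981. H = 0.466426 + 0.521981 = 0.9884

0.9884 bits


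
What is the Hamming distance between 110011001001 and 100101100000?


Count differing positions: . ^ . ^ ^ . ^ . ^ . . ^ = 6 differences

6


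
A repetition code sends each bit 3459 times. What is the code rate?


Rate = k/n = 1/3459

1/3459


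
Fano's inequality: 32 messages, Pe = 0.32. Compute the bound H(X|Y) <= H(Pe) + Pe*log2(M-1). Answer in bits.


H(Pe) = -Pe*log2(Pe) - (1-Pe)*log2(1-Pe) = -0.32*log2(0.32) - 0.68*log2(0.68) = 0.526034 + 0.378347 = 0.9044. Pe*log2(M-1) = 0.32*log2(31) = 1.585343. Bound = H(Pe) + Pe*log2(M-1) = 0.526034 + 0.378347 + 1.585343 = 2.4897

2.4897 bits


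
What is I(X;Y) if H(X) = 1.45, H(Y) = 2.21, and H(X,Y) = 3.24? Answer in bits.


I(X;Y) = H(X) + H(Y) - H(X,Y) = 1.45 + 2.21 - 3.24 = 0.42

0.42 bits


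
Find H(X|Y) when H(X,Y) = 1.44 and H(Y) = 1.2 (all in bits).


H(X|Y) = H(X,Y) - H(Y) = 1.44 - 1.2 = 0.24

0.24 bits


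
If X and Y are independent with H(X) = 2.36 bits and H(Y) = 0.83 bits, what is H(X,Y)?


For independent variables, H(X,Y) = H(X) + H(Y) = 2.36 + 0.83 = 3.19

3.19 bits


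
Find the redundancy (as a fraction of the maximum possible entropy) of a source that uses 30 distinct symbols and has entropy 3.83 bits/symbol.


H_max = log2(K) = log2(30) = 4.9069 bits/symbol. Redundancy = 1 - H/H_max = 1 - 3.83/4.9069 = 1 - 0.7805 = 0.2195

0.2195


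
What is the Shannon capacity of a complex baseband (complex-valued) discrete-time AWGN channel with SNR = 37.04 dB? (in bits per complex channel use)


SNR_linear = 10^(37.04/10) = 5058.2466; C = log2(1 + SNR_linear) = log2(1 + 5058.2466) = 12.3047

12.3047 bits/channel use


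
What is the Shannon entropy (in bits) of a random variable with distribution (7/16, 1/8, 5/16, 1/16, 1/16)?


H = -sum(p_i * log2(p_i)). Terms: -(7/16)*log2(7/16) = 0.521782; -(1/8)*log2(1/8) = 0.375000; -(5/16)*log2(5/16) = 0.524397; -(1/16)*log2(1/16) = 0.250000; -(1/16)*log2(1/16) = 0.250000. H = 0.521782 + 0.375000 + 0.524397 + 0.250000 + 0.250000 = 1.9212

1.9212 bits


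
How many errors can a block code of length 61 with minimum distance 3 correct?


Correction capability = floor((d-1)/2) = floor((3-1)/2) = 1

1 errors


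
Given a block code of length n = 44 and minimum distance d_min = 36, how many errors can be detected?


Detection capability = d_min - 1 = 36 - 1 = 35

35 errors


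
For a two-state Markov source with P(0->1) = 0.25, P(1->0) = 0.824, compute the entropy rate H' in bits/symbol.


Stationary distribution: pi_0 = p10/(p01+p10) = 0.7672, pi_1 = 0.2328. Entropy rate H' = pi_0*H(p01) + pi_1*H(p10) = 0.7672*0.8113 + 0.2328*0.6712 = 0.7787

0.7787 bits/symbol


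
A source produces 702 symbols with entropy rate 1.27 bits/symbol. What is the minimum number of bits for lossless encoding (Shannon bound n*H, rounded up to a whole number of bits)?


Minimum bits >= n * H = 702 * 1.27 = 891.54, rounded up to a whole number of bits = 892

892 bits


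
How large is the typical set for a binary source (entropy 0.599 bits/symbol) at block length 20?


log2|A_typical| = nH = 20 * 0.599 = 11.98, so |A_typical| ~ 2^11.98 = 4.040e+03

4.040e+03


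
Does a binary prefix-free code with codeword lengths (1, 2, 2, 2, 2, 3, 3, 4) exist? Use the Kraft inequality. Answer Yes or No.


Kraft sum = sum(2^(-l_i)) = 1.8125, need <= 1. Result: violated (a binary prefix-free code with these lengths cannot exist)

No


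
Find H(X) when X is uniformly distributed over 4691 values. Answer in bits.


H = log2(n) = log2(4691) = 12.1957

12.1957 bits


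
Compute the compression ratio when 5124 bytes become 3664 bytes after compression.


Ratio = original / compressed = 5124 / 3664 = 1.3985

1.3985


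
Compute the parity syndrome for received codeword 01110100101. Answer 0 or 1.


Syndrome = XOR of all bits = 0 XOR 1 XOR 1 XOR 1 XOR 0 XOR 1 XOR 0 XOR 0 XOR 1 XOR 0 XOR 1 = 0

0


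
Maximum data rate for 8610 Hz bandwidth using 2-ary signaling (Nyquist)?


Rate = 2 * B * log2(M) = 2 * 8610 * 1.0 = 17220.0

17220.0 bps


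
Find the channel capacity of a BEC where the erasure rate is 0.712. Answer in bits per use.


C = 1 - epsilon = 1 - 0.712 = 0.288

0.288 bits


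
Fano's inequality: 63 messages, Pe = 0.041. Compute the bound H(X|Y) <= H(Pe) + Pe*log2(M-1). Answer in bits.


H(Pe) = -Pe*log2(Pe) - (1-Pe)*log2(1-Pe) = -0.041*log2(0.041) - 0.959*log2(0.959) = 0.188938 + 0.057921 = 0.2469. Pe*log2(M-1) = 0.041*log2(62) = 0.244122. Bound = H(Pe) + Pe*log2(M-1) = 0.188938 + 0.057921 + 0.244122 = 0.491

0.491 bits


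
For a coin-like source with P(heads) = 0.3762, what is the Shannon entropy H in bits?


H = -p*log2(p) - (1-p)*log2(1-p). -0.3762*log2(0.3762) = 0.530603; -0.6238*log2(0.6238) = 0.424711. H = 0.530603 + 0.424711 = 0.9553

0.9553 bits


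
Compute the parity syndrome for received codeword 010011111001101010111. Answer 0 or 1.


Syndrome = XOR of all bits = 0 XOR 1 XOR 0 XOR 0 XOR 1 XOR 1 XOR 1 XOR 1 XOR 1 XOR 0 XOR 0 XOR 1 XOR 1 XOR 0 XOR 1 XOR 0 XOR 1 XOR 0 XOR 1 XOR 1 XOR 1 = 1

1


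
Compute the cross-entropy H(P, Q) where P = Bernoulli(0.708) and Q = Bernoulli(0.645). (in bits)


H(P,Q) = -p*log2(q) - (1-p)*log2(1-q). -0.708*log2(0.645) = 0.447901; -0.292*log2(0.355) = 0.436280. H(P,Q) = 0.447901 + 0.436280 = 0.8842

0.8842 bits


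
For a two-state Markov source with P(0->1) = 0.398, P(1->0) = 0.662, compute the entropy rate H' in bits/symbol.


Stationary distribution: pi_0 = p10/(p01+p10) = 0.6245, pi_1 = 0.3755. Entropy rate H' = pi_0*H(p01) + pi_1*H(p10) = 0.6245*0.9698 + 0.3755*0.9229 = 0.9522

0.9522 bits/symbol


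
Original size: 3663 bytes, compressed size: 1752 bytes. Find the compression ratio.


Ratio = original / compressed = 3663 / 1752 = 2.0908

2.0908


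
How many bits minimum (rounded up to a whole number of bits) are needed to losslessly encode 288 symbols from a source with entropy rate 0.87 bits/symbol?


Minimum bits >= n * H = 288 * 0.87 = 250.56, rounded up to a whole number of bits = 251

251 bits


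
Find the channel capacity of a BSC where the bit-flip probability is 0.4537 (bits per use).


H(p) = -p*log2(p) - (1-p)*log2(1-p) = -0.4537*log2(0.4537) - 0.5463*log2(0.5463) = 0.517304 + 0.476502 = 0.9938. C = 1 - H(p) = 1 - 0.9938 = 0.0062

0.0062 bits


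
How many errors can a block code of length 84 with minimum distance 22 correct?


Correction capability = floor((d-1)/2) = floor((22-1)/2) = 10

10 errors


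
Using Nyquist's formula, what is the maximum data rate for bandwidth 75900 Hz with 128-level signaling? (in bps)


Rate = 2 * B * log2(M) = 2 * 75900 * 7.0 = 1062600.0

1062600.0 bps


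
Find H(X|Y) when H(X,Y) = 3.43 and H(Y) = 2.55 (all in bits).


H(X|Y) = H(X,Y) - H(Y) = 3.43 - 2.55 = 0.88

0.88 bits


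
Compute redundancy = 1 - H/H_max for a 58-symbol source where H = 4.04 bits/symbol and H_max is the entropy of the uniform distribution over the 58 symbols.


H_max = log2(K) = log2(58) = 5.858 bits/symbol. Redundancy = 1 - H/H_max = 1 - 4.04/5.858 = 1 - 0.6897 = 0.3103

0.3103


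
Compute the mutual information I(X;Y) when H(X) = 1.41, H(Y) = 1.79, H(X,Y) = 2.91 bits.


I(X;Y) = H(X) + H(Y) - H(X,Y) = 1.41 + 1.79 - 2.91 = 0.29

0.29 bits


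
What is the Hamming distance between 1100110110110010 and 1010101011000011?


Count differing positions: . ^ ^ . . ^ ^ ^ . ^ ^ ^ . . . ^ = 9 differences

9


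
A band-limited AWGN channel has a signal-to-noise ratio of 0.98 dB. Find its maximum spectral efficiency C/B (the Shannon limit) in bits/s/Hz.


SNR_linear = 10^(0.98/10) = 1.2531; C/B = log2(1 + SNR_linear) = log2(1 + 1.2531) = 1.1719

1.1719 bits/s/Hz


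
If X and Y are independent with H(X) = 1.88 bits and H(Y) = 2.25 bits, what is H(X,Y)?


For independent variables, H(X,Y) = H(X) + H(Y) = 1.88 + 2.25 = 4.13

4.13 bits


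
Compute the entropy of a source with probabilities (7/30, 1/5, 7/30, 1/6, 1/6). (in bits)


H = -sum(p_i * log2(p_i)). Terms: -(7/30)*log2(7/30) = 0.489892; -(1/5)*log2(1/5) = 0.464386; -(7/30)*log2(7/30) = 0.489892; -(1/6)*log2(1/6) = 0.430827; -(1/6)*log2(1/6) = 0.430827. H = 0.489892 + 0.464386 + 0.489892 + 0.430827 + 0.430827 = 2.3058

2.3058 bits


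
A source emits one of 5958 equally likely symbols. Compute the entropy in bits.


H = log2(n) = log2(5958) = 12.5406

12.5406 bits


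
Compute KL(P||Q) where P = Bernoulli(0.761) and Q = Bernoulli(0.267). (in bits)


KL = p*log2(p/q) + (1-p)*log2((1-p)/(1-q)) = 0.761*log2(0.761/0.267) + 0.239*log2(0.239/0.733) = 0.7635

0.7635 bits


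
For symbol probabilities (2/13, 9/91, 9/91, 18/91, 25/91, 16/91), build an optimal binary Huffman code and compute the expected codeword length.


Huffman construction (repeatedly merge the two least-probable nodes; each merge adds 1 bit to every symbol beneath it): 9/91 + 9/91 = 18/91; 2/13 + 16/91 = 30/91; 18/91 + 18/91 = 36/91; 25/91 + 30/91 = 55/91; 36/91 + 55/91 = 1. Resulting codeword lengths (in the order the probabilities were given): (3, 3, 3, 2, 2, 3). L_avg = sum(p_i * l_i) = 2/13*3 + 9/91*3 + 9/91*3 + 18/91*2 + 25/91*2 + 16/91*3 = 230/91 = 2.5275

2.5275 bits


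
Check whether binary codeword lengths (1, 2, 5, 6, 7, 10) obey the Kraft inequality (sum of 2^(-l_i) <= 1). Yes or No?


Kraft sum = sum(2^(-l_i)) = 0.8057, need <= 1. Result: satisfied (a binary prefix-free code with these lengths exists)

Yes


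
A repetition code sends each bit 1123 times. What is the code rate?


Rate = k/n = 1/1123

1/1123


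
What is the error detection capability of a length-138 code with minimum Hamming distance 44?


Detection capability = d_min - 1 = 44 - 1 = 43

43 errors


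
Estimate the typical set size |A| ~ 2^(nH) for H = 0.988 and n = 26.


log2|A_typical| = nH = 26 * 0.988 = 25.688, so |A_typical| ~ 2^25.688 = 5.406e+07

5.406e+07


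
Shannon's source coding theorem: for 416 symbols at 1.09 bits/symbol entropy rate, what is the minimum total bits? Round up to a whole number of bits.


Minimum bits >= n * H = 416 * 1.09 = 453.44, rounded up to a whole number of bits = 454

454 bits


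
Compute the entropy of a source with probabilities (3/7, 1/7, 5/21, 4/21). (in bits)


H = -sum(p_i * log2(p_i)). Terms: -(3/7)*log2(3/7) = 0.523882; -(1/7)*log2(1/7) = 0.401051; -(5/21)*log2(5/21) = 0.492950; -(4/21)*log2(4/21) = 0.455680. H = 0.523882 + 0.401051 + 0.492950 + 0.455680 = 1.8736

1.8736 bits


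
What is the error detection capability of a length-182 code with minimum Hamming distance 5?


Detection capability = d_min - 1 = 5 - 1 = 4

4 errors


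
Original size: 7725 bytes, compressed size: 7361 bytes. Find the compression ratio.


Ratio = original / compressed = 7725 / 7361 = 1.0494

1.0494


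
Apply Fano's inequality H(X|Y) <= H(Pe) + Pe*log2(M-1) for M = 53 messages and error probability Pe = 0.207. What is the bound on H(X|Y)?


H(Pe) = -Pe*log2(Pe) - (1-Pe)*log2(1-Pe) = -0.207*log2(0.207) - 0.793*log2(0.793) = 0.470366 + 0.265344 = 0.7357. Pe*log2(M-1) = 0.207*log2(52) = 1.179991. Bound = H(Pe) + Pe*log2(M-1) = 0.470366 + 0.265344 + 1.179991 = 1.9157

1.9157 bits


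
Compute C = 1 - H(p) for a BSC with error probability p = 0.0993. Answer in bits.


H(p) = -p*log2(p) - (1-p)*log2(1-p) = -0.0993*log2(0.0993) - 0.9007*log2(0.9007) = 0.330874 + 0.135899 = 0.4668. C = 1 - H(p) = 1 - 0.4668 = 0.5332

0.5332 bits


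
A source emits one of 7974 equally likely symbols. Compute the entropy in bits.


H = log2(n) = log2(7974) = 12.9611

12.9611 bits


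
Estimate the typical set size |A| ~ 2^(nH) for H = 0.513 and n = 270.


log2|A_typical| = nH = 270 * 0.513 = 138.51, so |A_typical| ~ 2^138.51 = 4.962e+41

4.962e+41


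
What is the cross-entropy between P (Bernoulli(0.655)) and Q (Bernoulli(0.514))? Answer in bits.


H(P,Q) = -p*log2(q) - (1-p)*log2(1-q). -0.655*log2(0.514) = 0.628905; -0.345*log2(0.486) = 0.359135. H(P,Q) = 0.628905 + 0.359135 = 0.988

0.988 bits


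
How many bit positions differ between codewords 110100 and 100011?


Count differing positions: . ^ . ^ ^ ^ = 4 differences

4


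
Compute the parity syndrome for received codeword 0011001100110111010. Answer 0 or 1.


Syndrome = XOR of all bits = 0 XOR 0 XOR 1 XOR 1 XOR 0 XOR 0 XOR 1 XOR 1 XOR 0 XOR 0 XOR 1 XOR 1 XOR 0 XOR 1 XOR 1 XOR 1 XOR 0 XOR 1 XOR 0 = 0

0


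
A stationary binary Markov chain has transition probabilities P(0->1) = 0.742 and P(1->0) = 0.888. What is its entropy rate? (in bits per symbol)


Stationary distribution: pi_0 = p10/(p01+p10) = 0.5448, pi_1 = 0.4552. Entropy rate H' = pi_0*H(p01) + pi_1*H(p10) = 0.5448*0.8237 + 0.4552*0.5059 = 0.679

0.679 bits/symbol


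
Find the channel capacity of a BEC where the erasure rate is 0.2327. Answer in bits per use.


C = 1 - epsilon = 1 - 0.2327 = 0.7673

0.7673 bits


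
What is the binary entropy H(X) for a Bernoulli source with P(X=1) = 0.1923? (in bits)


H = -p*log2(p) - (1-p)*log2(1-p). -0.1923*log2(0.1923) = 0.457399; -0.8077*log2(0.8077) = 0.248859. H = 0.457399 + 0.248859 = 0.7063

0.7063 bits


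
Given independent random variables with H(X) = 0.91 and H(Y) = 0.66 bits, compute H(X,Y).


For independent variables, H(X,Y) = H(X) + H(Y) = 0.91 + 0.66 = 1.57

1.57 bits


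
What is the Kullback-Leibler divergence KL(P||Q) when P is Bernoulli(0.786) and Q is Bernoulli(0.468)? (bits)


KL = p*log2(p/q) + (1-p)*log2((1-p)/(1-q)) = 0.786*log2(0.786/0.468) + 0.214*log2(0.214/0.532) = 0.3068

0.3068 bits


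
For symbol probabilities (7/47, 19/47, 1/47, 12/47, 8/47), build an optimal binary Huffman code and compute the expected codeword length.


Huffman construction (repeatedly merge the two least-probable nodes; each merge adds 1 bit to every symbol beneath it): 1/47 + 7/47 = 8/47; 8/47 + 8/47 = 16/47; 12/47 + 16/47 = 28/47; 19/47 + 28/47 = 1. Resulting codeword lengths (in the order the probabilities were given): (4, 1, 4, 2, 3). L_avg = sum(p_i * l_i) = 7/47*4 + 19/47*1 + 1/47*4 + 12/47*2 + 8/47*3 = 99/47 = 2.1064

2.1064 bits


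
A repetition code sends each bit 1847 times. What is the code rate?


Rate = k/n = 1/1847

1/1847
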